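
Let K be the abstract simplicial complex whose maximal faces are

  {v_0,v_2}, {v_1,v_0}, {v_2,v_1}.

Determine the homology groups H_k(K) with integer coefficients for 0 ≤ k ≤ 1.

H_0 ≅ Z,  H_1 ≅ Z.

We work with the vertex ordering v_0 < v_1 < v_2. The simplices of K, each written with vertices in increasing order, are:

  0-simplices (3): [v_0], [v_1], [v_2]
  1-simplices (3): [v_0,v_1], [v_0,v_2], [v_1,v_2]

Hence C_0 ≅ Z^3, C_1 ≅ Z^3.

∂_1: C_1 → C_0 sends each edge [p,q] (with p < q) to q − p. For instance
  ∂[v_0,v_2] = [v_2] − [v_0].
As a 3×3 matrix over Z this has rank 2, with invariant factors (1,1).

Now H_k = ker ∂_k / im ∂_{k+1}, so:

  H_0: rank C_0 − rank ∂_1 = 3 − 2 = 1, and the invariant factors of ∂_1 are all 1, so H_0 = Z.
  H_1: rank ker ∂_1 − rank ∂_2 = (3 − 2) − 0 = 1, and there is no ∂_2, so H_1 = Z.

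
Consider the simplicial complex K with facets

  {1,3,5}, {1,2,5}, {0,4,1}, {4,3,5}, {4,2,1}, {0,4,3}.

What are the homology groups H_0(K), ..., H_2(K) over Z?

Fix the vertex order 0 < 1 < 2 < 3 < 4 < 5 and write every simplex with vertices in increasing order. Then dim K = 2 and the simplices of K are:

  0-simplices (6): [0], [1], [2], [3], [4], [5]
  1-simplices (12): [0,1], [0,3], [0,4], [1,2], [1,3], [1,4], [1,5], [2,4], [2,5], [3,4], [3,5], [4,5]
  2-simplices (6): [0,1,4], [0,3,4], [1,2,4], [1,2,5], [1,3,5], [3,4,5]

giving chain groups C_0 ≅ Z^6, C_1 ≅ Z^12, C_2 ≅ Z^6.

∂_1: C_1 → C_0 maps an edge to its endpoints' difference, ∂[p,q] = q − p.
This gives a 6×12 integer matrix of rank 5; reducing to Smith normal form yields diagonal entries (1,1,1,1,1).

∂_2: C_2 → C_1 acts by ∂[p,q,r] = [q,r] − [p,r] + [p,q]. For instance
  ∂[3,4,5] = [4,5] − [3,5] + [3,4],
  ∂[1,3,5] = [3,5] − [1,5] + [1,3].
The resulting 12×6 matrix has rank 6, and its Smith normal form has invariant factors (1,1,1,1,1,1).

Now H_k = ker ∂_k / im ∂_{k+1}, so:

  H_0: rank C_0 − rank ∂_1 = 6 − 5 = 1, and the invariant factors of ∂_1 are all 1, so H_0 ≅ Z.
  H_1: rank ker ∂_1 − rank ∂_2 = (12 − 5) − 6 = 1, and the invariant factors of ∂_2 are all 1, so H_1 ≅ Z.
  H_2: rank ker ∂_2 − rank ∂_3 = (6 − 6) − 0 = 0, and there is no ∂_3, so H_2 ≅ 0.

H_0 ≅ Z,  H_1 ≅ Z,  H_2 = 0.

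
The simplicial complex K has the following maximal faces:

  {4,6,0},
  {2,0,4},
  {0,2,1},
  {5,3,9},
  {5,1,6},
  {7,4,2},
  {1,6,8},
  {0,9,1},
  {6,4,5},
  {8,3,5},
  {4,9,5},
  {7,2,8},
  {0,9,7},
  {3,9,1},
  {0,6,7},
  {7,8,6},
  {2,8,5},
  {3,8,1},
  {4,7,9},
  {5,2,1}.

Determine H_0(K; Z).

Order the vertices as 0 < 1 < 2 < 3 < 4 < 5 < 6 < 7 < 8 < 9. Listing each simplex with vertices in this order, K has dimension 2 with simplices:

  0-simplices (10): [0], [1], [2], [3], [4], [5], [6], [7], [8], [9]
  1-simplices (30): (30 of them)
  2-simplices (20): (20 of them)

Hence C_0 ≅ Z^10, C_1 ≅ Z^30, C_2 ≅ Z^20.

The boundary map ∂_1: C_1 → C_0 maps an edge to its endpoints' difference, ∂[p,q] = q − p.
The resulting 10×30 matrix has rank 9, and its Smith normal form has invariant factors (1,1,1,1,1,1,1,1,1).

Boundary ∂_2: C_2 → C_1 acts by ∂[p,q,r] = [q,r] − [p,r] + [p,q]. For instance
  ∂[4,5,9] = [5,9] − [4,9] + [4,5],
  ∂[0,7,9] = [7,9] − [0,9] + [0,7].
The 30×20 boundary matrix has rank 20 and Smith normal form diag(1,1,1,1,1,1,1,1,1,1,1,1,1,1,1,1,1,1,1,2).

From H_k ≅ ker(∂_k) / im(∂_{k+1}) we obtain:

  H_0: rank C_0 − rank ∂_1 = 10 − 9 = 1, and the invariant factors of ∂_1 are all 1, so H_0 ≅ Z.

H_0 ≅ Z.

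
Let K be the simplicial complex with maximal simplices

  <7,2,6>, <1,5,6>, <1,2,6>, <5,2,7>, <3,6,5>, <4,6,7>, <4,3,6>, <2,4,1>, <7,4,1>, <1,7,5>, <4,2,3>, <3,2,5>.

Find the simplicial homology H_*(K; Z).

We work with the vertex ordering 1 < 2 < 3 < 4 < 5 < 6 < 7. The simplices of K, each written with vertices in increasing order, are:

  0-simplices (7): [1], [2], [3], [4], [5], [6], [7]
  1-simplices (18): [1,2], [1,4], [1,5], [1,6], [1,7], [2,3], [2,4], [2,5], [2,6], [2,7], [3,4], [3,5], [3,6], [4,6], [4,7], [5,6], [5,7], [6,7]
  2-simplices (12): [1,2,4], [1,2,6], [1,4,7], [1,5,6], [1,5,7], [2,3,4], [2,3,5], [2,5,7], [2,6,7], [3,4,6], [3,5,6], [4,6,7]

Hence C_0 ≅ Z^7, C_1 ≅ Z^18, C_2 ≅ Z^12.

∂_1: C_1 → C_0 is given by ∂[p,q] = [q] − [p].
This gives a 7×18 integer matrix of rank 6; reducing to Smith normal form yields diagonal entries (1,1,1,1,1,1).

The boundary map ∂_2: C_2 → C_1 maps a triangle to the signed sum of its edges. For instance
  ∂[2,3,4] = [3,4] − [2,4] + [2,3],
  ∂[4,6,7] = [6,7] − [4,7] + [4,6].
This gives a 18×12 integer matrix of rank 12; reducing to Smith normal form yields diagonal entries (1,1,1,1,1,1,1,1,1,1,1,2).

Now H_k = ker ∂_k / im ∂_{k+1}, so:

  H_0: rank C_0 − rank ∂_1 = 7 − 6 = 1, and the invariant factors of ∂_1 are all 1, so H_0 = Z.
  H_1: rank ker ∂_1 − rank ∂_2 = (18 − 6) − 12 = 0, and ∂_2 has invariant factor 2 > 1, so H_1 = Z/2.
  H_2: rank ker ∂_2 − rank ∂_3 = (12 − 12) − 0 = 0, and there is no ∂_3, so H_2 = 0.

As a check, the Euler characteristic is 7 − 18 + 12 = 1, which agrees with 1 − 0 + 0 = 1.

H_0 ≅ Z,  H_1 ≅ Z/2,  H_2 = 0.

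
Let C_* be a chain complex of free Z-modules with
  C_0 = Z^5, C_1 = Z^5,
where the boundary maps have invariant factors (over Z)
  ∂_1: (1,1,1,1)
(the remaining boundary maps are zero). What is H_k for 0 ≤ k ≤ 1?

H_0 = Z,  H_1 = Z.

H_0: b_0 = 5 − 0 − 4 = 1; torsion from ∂_1 factors > 1: none. So H_0 = Z.
H_1: b_1 = 5 − 4 − 0 = 1; torsion from ∂_2 factors > 1: none. So H_1 = Z.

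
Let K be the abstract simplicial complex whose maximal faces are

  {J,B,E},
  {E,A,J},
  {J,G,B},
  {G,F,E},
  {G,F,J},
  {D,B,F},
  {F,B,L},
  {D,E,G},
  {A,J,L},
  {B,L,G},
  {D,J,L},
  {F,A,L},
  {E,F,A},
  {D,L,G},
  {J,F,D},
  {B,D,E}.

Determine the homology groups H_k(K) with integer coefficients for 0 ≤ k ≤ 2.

Take the total order A < B < D < E < F < G < J < L on the vertex set. Then K (dimension 2) consists of the simplices:

  0-simplices (8): A, B, D, E, F, G, J, L
  1-simplices (24): AE, AF, AJ, AL, BD, BE, BF, BG, BJ, BL, DE, DF, DG, DJ, DL, EF, EG, EJ, FG, FJ, FL, GJ, GL, JL
  2-simplices (16): AEF, AEJ, AFL, AJL, BDE, BDF, BEJ, BFL, BGJ, BGL, DEG, DFJ, DGL, DJL, EFG, FGJ

so the chain groups are C_0 ≅ Z^8, C_1 ≅ Z^24, C_2 ≅ Z^16.

The boundary map ∂_1: C_1 → C_0 maps an edge to its endpoints' difference, ∂[p,q] = q − p. For instance
  ∂FL = L − F.
As a 8×24 matrix over Z this has rank 7, with invariant factors (1,1,1,1,1,1,1).

∂_2: C_2 → C_1 acts by ∂[p,q,r] = [q,r] − [p,r] + [p,q]. For instance
  ∂DEG = EG − DG + DE,
  ∂DJL = JL − DL + DJ.
The resulting 24×16 matrix has rank 15, and its Smith normal form has invariant factors (1,1,1,1,1,1,1,1,1,1,1,1,1,1,1).

Reading off H_k = ker ∂_k / im ∂_{k+1}:

  H_0: rank C_0 − rank ∂_1 = 8 − 7 = 1, and the invariant factors of ∂_1 are all 1, so H_0 ≅ Z.
  H_1: rank ker ∂_1 − rank ∂_2 = (24 − 7) − 15 = 2, and the invariant factors of ∂_2 are all 1, so H_1 ≅ Z^2.
  H_2: rank ker ∂_2 − rank ∂_3 = (16 − 15) − 0 = 1, and there is no ∂_3, so H_2 ≅ Z.

As a check, the Euler characteristic is 8 − 24 + 16 = 0, which agrees with 1 − 2 + 1 = 0.

H_0 ≅ Z,  H_1 ≅ Z^2,  H_2 ≅ Z.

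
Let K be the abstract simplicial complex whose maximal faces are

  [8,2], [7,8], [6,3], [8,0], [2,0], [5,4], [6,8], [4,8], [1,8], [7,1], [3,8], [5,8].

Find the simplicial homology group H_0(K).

Take the total order 0 < 1 < 2 < 3 < 4 < 5 < 6 < 7 < 8 on the vertex set. Then K (dimension 1) consists of the simplices:

  0-simplices (9): [0], [1], [2], [3], [4], [5], [6], [7], [8]
  1-simplices (12): [0,2], [0,8], [1,7], [1,8], [2,8], [3,6], [3,8], [4,5], [4,8], [5,8], [6,8], [7,8]

Hence C_0 ≅ Z^9, C_1 ≅ Z^12.

∂_1: C_1 → C_0 sends each edge [p,q] (with p < q) to q − p.
As a 9×12 matrix over Z this has rank 8, with invariant factors (1,1,1,1,1,1,1,1).

Reading off H_k = ker ∂_k / im ∂_{k+1}:

  H_0: rank C_0 − rank ∂_1 = 9 − 8 = 1, and the invariant factors of ∂_1 are all 1, so H_0 ≅ Z.

(K is a triangulation of a wedge of 4 circles.)

H_0 ≅ Z.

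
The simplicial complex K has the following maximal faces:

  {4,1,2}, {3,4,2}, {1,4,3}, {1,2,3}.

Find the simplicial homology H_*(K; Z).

H_0 = Z,  H_1 = 0,  H_2 = Z.

Take the total order 1 < 2 < 3 < 4 on the vertex set. Then K (dimension 2) consists of the simplices:

  0-simplices (4): [1], [2], [3], [4]
  1-simplices (6): [1,2], [1,3], [1,4], [2,3], [2,4], [3,4]
  2-simplices (4): [1,2,3], [1,2,4], [1,3,4], [2,3,4]

giving chain groups C_0 ≅ Z^4, C_1 ≅ Z^6, C_2 ≅ Z^4.

The boundary map ∂_1: C_1 → C_0 sends each edge [p,q] (with p < q) to q − p. For instance
  ∂[3,4] = [4] − [3].
As a 4×6 matrix over Z this has rank 3, with invariant factors (1,1,1).

∂_2: C_2 → C_1 sends each 2-simplex [p,q,r] to [q,r] − [p,r] + [p,q]. For instance
  ∂[1,2,3] = [2,3] − [1,3] + [1,2],
  ∂[1,2,4] = [2,4] − [1,4] + [1,2].
As a 6×4 matrix over Z this has rank 3, with invariant factors (1,1,1).

Computing H_k = (kernel of ∂_k) / (image of ∂_{k+1}):

  H_0: rank C_0 − rank ∂_1 = 4 − 3 = 1, and the invariant factors of ∂_1 are all 1, so H_0 ≅ Z.
  H_1: rank ker ∂_1 − rank ∂_2 = (6 − 3) − 3 = 0, and the invariant factors of ∂_2 are all 1, so H_1 ≅ 0.
  H_2: rank ker ∂_2 − rank ∂_3 = (4 − 3) − 0 = 1, and there is no ∂_3, so H_2 ≅ Z.

As a check, the Euler characteristic is 4 − 6 + 4 = 2, which agrees with 1 − 0 + 1 = 2.
(K is a triangulation of the 2-sphere S^2.)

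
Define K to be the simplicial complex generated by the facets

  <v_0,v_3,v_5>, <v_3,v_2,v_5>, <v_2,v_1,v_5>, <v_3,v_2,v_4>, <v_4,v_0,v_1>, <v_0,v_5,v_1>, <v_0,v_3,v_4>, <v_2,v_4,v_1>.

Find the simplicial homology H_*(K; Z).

H_0 ≅ Z,  H_1 = 0,  H_2 ≅ Z.

K has 6 vertices, 12 edges, 8 triangles.
rank ∂_0 = 0, rank ∂_1 = 5 ⇒ b_0 = 6 − 0 − 5 = 1; all invariant factors of ∂_1 are 1 so no torsion. So H_0 ≅ Z.
rank ∂_1 = 5, rank ∂_2 = 7 ⇒ b_1 = 12 − 5 − 7 = 0; all invariant factors of ∂_2 are 1 so no torsion. So H_1 ≅ 0.
rank ∂_2 = 7, rank ∂_3 = 0 ⇒ b_2 = 8 − 7 − 0 = 1. So H_2 ≅ Z.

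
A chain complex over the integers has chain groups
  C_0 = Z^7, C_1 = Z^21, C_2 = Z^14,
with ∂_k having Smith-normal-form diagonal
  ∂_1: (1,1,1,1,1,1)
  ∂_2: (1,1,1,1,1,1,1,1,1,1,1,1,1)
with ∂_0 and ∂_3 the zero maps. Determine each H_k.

H_0: b_0 = 7 − 0 − 6 = 1; torsion from ∂_1 factors > 1: none. So H_0 ≅ Z.
H_1: b_1 = 21 − 6 − 13 = 2; torsion from ∂_2 factors > 1: none. So H_1 ≅ Z^2.
H_2: b_2 = 14 − 13 − 0 = 1; torsion from ∂_3 factors > 1: none. So H_2 ≅ Z.

H_0 ≅ Z,  H_1 ≅ Z^2,  H_2 ≅ Z.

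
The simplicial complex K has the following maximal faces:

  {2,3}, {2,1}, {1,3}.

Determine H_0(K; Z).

We work with the vertex ordering 1 < 2 < 3. The simplices of K, each written with vertices in increasing order, are:

  0-simplices (3): [1], [2], [3]
  1-simplices (3): [1,2], [1,3], [2,3]

Hence C_0 ≅ Z^3, C_1 ≅ Z^3.

Boundary ∂_1: C_1 → C_0 sends each edge [p,q] (with p < q) to q − p. For instance
  ∂[1,2] = [2] − [1].
This gives a 3×3 integer matrix of rank 2; reducing to Smith normal form yields diagonal entries (1,1).

Now H_k = ker ∂_k / im ∂_{k+1}, so:

  H_0: rank C_0 − rank ∂_1 = 3 − 2 = 1, and the invariant factors of ∂_1 are all 1, so H_0 = Z.

H_0 ≅ Z.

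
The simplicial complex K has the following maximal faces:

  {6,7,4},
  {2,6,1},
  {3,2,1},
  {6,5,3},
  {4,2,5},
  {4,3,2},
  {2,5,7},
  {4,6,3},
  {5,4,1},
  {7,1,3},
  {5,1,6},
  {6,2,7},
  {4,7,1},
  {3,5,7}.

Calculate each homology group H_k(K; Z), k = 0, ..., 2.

H_0 ≅ Z,  H_1 ≅ Z^2,  H_2 ≅ Z.

Take the total order 1 < 2 < 3 < 4 < 5 < 6 < 7 on the vertex set. Then K (dimension 2) consists of the simplices:

  0-simplices (7): [1], [2], [3], [4], [5], [6], [7]
  1-simplices (21): [1,2], [1,3], [1,4], [1,5], [1,6], [1,7], [2,3], [2,4], [2,5], [2,6], [2,7], [3,4], [3,5], [3,6], [3,7], [4,5], [4,6], [4,7], [5,6], [5,7], [6,7]
  2-simplices (14): [1,2,3], [1,2,6], [1,3,7], [1,4,5], [1,4,7], [1,5,6], [2,3,4], [2,4,5], [2,5,7], [2,6,7], [3,4,6], [3,5,6], [3,5,7], [4,6,7]

Hence C_0 ≅ Z^7, C_1 ≅ Z^21, C_2 ≅ Z^14.

Boundary ∂_1: C_1 → C_0 maps an edge to its endpoints' difference, ∂[p,q] = q − p. For instance
  ∂[1,5] = [5] − [1].
As a 7×21 matrix over Z this has rank 6, with invariant factors (1,1,1,1,1,1).

The boundary map ∂_2: C_2 → C_1 acts by ∂[p,q,r] = [q,r] − [p,r] + [p,q]. For instance
  ∂[2,6,7] = [6,7] − [2,7] + [2,6],
  ∂[1,3,7] = [3,7] − [1,7] + [1,3].
As a 21×14 matrix over Z this has rank 13, with invariant factors (1,1,1,1,1,1,1,1,1,1,1,1,1).

Now H_k = ker ∂_k / im ∂_{k+1}, so:

  H_0: rank C_0 − rank ∂_1 = 7 − 6 = 1, and the invariant factors of ∂_1 are all 1, so H_0 = Z.
  H_1: rank ker ∂_1 − rank ∂_2 = (21 − 6) − 13 = 2, and the invariant factors of ∂_2 are all 1, so H_1 = Z^2.
  H_2: rank ker ∂_2 − rank ∂_3 = (14 − 13) − 0 = 1, and there is no ∂_3, so H_2 = Z.

(K is a triangulation of the torus T^2.)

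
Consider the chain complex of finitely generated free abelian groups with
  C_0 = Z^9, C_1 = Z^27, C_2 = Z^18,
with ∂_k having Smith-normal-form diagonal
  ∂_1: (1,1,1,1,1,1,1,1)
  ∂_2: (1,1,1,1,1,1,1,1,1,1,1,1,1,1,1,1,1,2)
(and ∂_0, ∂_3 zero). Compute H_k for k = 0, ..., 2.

H_0: b_0 = 9 − 0 − 8 = 1; torsion from ∂_1 factors > 1: none. So H_0 = Z.
H_1: b_1 = 27 − 8 − 18 = 1; torsion from ∂_2 factors > 1: [2]. So H_1 = Z × Z/2.
H_2: b_2 = 18 − 18 − 0 = 0; torsion from ∂_3 factors > 1: none. So H_2 = 0.

H_0 = Z,  H_1 = Z × Z/2,  H_2 = 0.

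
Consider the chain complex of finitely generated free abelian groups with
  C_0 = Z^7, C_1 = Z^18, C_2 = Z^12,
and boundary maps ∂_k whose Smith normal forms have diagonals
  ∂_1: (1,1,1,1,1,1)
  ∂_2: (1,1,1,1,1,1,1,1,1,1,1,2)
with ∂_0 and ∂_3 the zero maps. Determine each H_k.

H_0: b_0 = 7 − 0 − 6 = 1; torsion from ∂_1 factors > 1: none. So H_0 = Z.
H_1: b_1 = 18 − 6 − 12 = 0; torsion from ∂_2 factors > 1: [2]. So H_1 = Z/2Z.
H_2: b_2 = 12 − 12 − 0 = 0; torsion from ∂_3 factors > 1: none. So H_2 = 0.

H_0 = Z,  H_1 = Z/2Z,  H_2 = 0.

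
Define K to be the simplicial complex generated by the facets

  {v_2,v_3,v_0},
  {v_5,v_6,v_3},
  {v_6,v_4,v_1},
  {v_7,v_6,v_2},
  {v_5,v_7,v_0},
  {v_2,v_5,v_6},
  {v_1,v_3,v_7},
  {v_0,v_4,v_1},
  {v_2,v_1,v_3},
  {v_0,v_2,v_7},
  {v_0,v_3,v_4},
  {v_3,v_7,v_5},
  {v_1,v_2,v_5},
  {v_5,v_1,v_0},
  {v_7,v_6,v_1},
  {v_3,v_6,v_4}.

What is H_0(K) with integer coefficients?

H_0 = Z.

Take the total order v_0 < v_1 < v_2 < v_3 < v_4 < v_5 < v_6 < v_7 on the vertex set. Then K (dimension 2) consists of the simplices:

  0-simplices (8): [v_0], [v_1], [v_2], [v_3], [v_4], [v_5], [v_6], [v_7]
  1-simplices (24): (24 of them)
  2-simplices (16): (16 of them)

Hence C_0 ≅ Z^8, C_1 ≅ Z^24, C_2 ≅ Z^16.

∂_1: C_1 → C_0 sends each edge [p,q] (with p < q) to q − p. For instance
  ∂[v_0,v_7] = [v_7] − [v_0].
As a 8×24 matrix over Z this has rank 7, with invariant factors (1,1,1,1,1,1,1).

Boundary ∂_2: C_2 → C_1 sends each 2-simplex [p,q,r] to [q,r] − [p,r] + [p,q]. For instance
  ∂[v_0,v_2,v_7] = [v_2,v_7] − [v_0,v_7] + [v_0,v_2],
  ∂[v_0,v_1,v_5] = [v_1,v_5] − [v_0,v_5] + [v_0,v_1].
This gives a 24×16 integer matrix of rank 15; reducing to Smith normal form yields diagonal entries (1,1,1,1,1,1,1,1,1,1,1,1,1,1,1).

Now H_k = ker ∂_k / im ∂_{k+1}, so:

  H_0: rank C_0 − rank ∂_1 = 8 − 7 = 1, and the invariant factors of ∂_1 are all 1, so H_0 ≅ Z.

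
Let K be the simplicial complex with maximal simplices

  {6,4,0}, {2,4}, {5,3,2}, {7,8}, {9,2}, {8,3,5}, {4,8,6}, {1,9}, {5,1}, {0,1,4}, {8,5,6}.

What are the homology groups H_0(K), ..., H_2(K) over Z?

H_0 ≅ Z,  H_1 ≅ Z^3,  H_2 = 0.

Order the vertices as 0 < 1 < 2 < 3 < 4 < 5 < 6 < 7 < 8 < 9. Listing each simplex with vertices in this order, K has dimension 2 with simplices:

  0-simplices (10): [0], [1], [2], [3], [4], [5], [6], [7], [8], [9]
  1-simplices (18): [0,1], [0,4], [0,6], [1,4], [1,5], [1,9], [2,3], [2,4], [2,5], [2,9], [3,5], [3,8], [4,6], [4,8], [5,6], [5,8], [6,8], [7,8]
  2-simplices (6): [0,1,4], [0,4,6], [2,3,5], [3,5,8], [4,6,8], [5,6,8]

Hence C_0 ≅ Z^10, C_1 ≅ Z^18, C_2 ≅ Z^6.

Boundary ∂_1: C_1 → C_0 sends each edge [p,q] (with p < q) to q − p. For instance
  ∂[4,6] = [6] − [4].
This gives a 10×18 integer matrix of rank 9; reducing to Smith normal form yields diagonal entries (1,1,1,1,1,1,1,1,1).

Boundary ∂_2: C_2 → C_1 maps a triangle to the signed sum of its edges. For instance
  ∂[3,5,8] = [5,8] − [3,8] + [3,5],
  ∂[5,6,8] = [6,8] − [5,8] + [5,6].
The resulting 18×6 matrix has rank 6, and its Smith normal form has invariant factors (1,1,1,1,1,1).

From H_k ≅ ker(∂_k) / im(∂_{k+1}) we obtain:

  H_0: rank C_0 − rank ∂_1 = 10 − 9 = 1, and the invariant factors of ∂_1 are all 1, so H_0 = Z.
  H_1: rank ker ∂_1 − rank ∂_2 = (18 − 9) − 6 = 3, and the invariant factors of ∂_2 are all 1, so H_1 = Z^3.
  H_2: rank ker ∂_2 − rank ∂_3 = (6 − 6) − 0 = 0, and there is no ∂_3, so H_2 = 0.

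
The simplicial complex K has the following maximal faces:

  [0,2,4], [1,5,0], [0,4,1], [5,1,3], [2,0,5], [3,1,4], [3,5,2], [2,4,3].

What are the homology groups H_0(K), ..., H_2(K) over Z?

Order the vertices as 0 < 1 < 2 < 3 < 4 < 5. Listing each simplex with vertices in this order, K has dimension 2 with simplices:

  0-simplices (6): [0], [1], [2], [3], [4], [5]
  1-simplices (12): [0,1], [0,2], [0,4], [0,5], [1,3], [1,4], [1,5], [2,3], [2,4], [2,5], [3,4], [3,5]
  2-simplices (8): [0,1,4], [0,1,5], [0,2,4], [0,2,5], [1,3,4], [1,3,5], [2,3,4], [2,3,5]

so the chain groups are C_0 ≅ Z^6, C_1 ≅ Z^12, C_2 ≅ Z^8.

∂_1: C_1 → C_0 is given by ∂[p,q] = [q] − [p]. For instance
  ∂[0,4] = [4] − [0].
As a 6×12 matrix over Z this has rank 5, with invariant factors (1,1,1,1,1).

Boundary ∂_2: C_2 → C_1 acts by ∂[p,q,r] = [q,r] − [p,r] + [p,q]. For instance
  ∂[0,2,4] = [2,4] − [0,4] + [0,2],
  ∂[1,3,4] = [3,4] − [1,4] + [1,3].
This gives a 12×8 integer matrix of rank 7; reducing to Smith normal form yields diagonal entries (1,1,1,1,1,1,1).

Reading off H_k = ker ∂_k / im ∂_{k+1}:

  H_0: rank C_0 − rank ∂_1 = 6 − 5 = 1, and the invariant factors of ∂_1 are all 1, so H_0 ≅ Z.
  H_1: rank ker ∂_1 − rank ∂_2 = (12 − 5) − 7 = 0, and the invariant factors of ∂_2 are all 1, so H_1 ≅ 0.
  H_2: rank ker ∂_2 − rank ∂_3 = (8 − 7) − 0 = 1, and there is no ∂_3, so H_2 ≅ Z.

H_0 ≅ Z,  H_1 = 0,  H_2 ≅ Z.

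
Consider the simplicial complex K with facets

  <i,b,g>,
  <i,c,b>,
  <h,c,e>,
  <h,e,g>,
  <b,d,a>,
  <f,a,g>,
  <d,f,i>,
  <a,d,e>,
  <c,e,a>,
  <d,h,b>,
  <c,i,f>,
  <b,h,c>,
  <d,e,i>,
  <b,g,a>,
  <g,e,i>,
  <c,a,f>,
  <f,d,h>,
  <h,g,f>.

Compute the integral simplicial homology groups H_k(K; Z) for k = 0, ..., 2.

H_0 ≅ Z,  H_1 ≅ Z^2,  H_2 ≅ Z.

We work with the vertex ordering a < b < c < d < e < f < g < h < i. The simplices of K, each written with vertices in increasing order, are:

  0-simplices (9): a, b, c, d, e, f, g, h, i
  1-simplices (27): ab, ac, ad, ae, af, ag, bc, bd, bg, bh, bi, ce, cf, ch, ci, de, df, dh, di, eg, eh, ei, fg, fh, fi, gh, gi
  2-simplices (18): abd, abg, ace, acf, ade, afg, bch, bci, bdh, bgi, ceh, cfi, dei, dfh, dfi, egh, egi, fgh

Hence C_0 ≅ Z^9, C_1 ≅ Z^27, C_2 ≅ Z^18.

The boundary map ∂_1: C_1 → C_0 maps an edge to its endpoints' difference, ∂[p,q] = q − p. For instance
  ∂ch = h − c.
This gives a 9×27 integer matrix of rank 8; reducing to Smith normal form yields diagonal entries (1,1,1,1,1,1,1,1).

The boundary map ∂_2: C_2 → C_1 maps a triangle to the signed sum of its edges. For instance
  ∂bci = ci − bi + bc,
  ∂bdh = dh − bh + bd.
The 27×18 boundary matrix has rank 17 and Smith normal form diag(1,1,1,1,1,1,1,1,1,1,1,1,1,1,1,1,1).

Reading off H_k = ker ∂_k / im ∂_{k+1}:

  H_0: rank C_0 − rank ∂_1 = 9 − 8 = 1, and the invariant factors of ∂_1 are all 1, so H_0 = Z.
  H_1: rank ker ∂_1 − rank ∂_2 = (27 − 8) − 17 = 2, and the invariant factors of ∂_2 are all 1, so H_1 = Z^2.
  H_2: rank ker ∂_2 − rank ∂_3 = (18 − 17) − 0 = 1, and there is no ∂_3, so H_2 = Z.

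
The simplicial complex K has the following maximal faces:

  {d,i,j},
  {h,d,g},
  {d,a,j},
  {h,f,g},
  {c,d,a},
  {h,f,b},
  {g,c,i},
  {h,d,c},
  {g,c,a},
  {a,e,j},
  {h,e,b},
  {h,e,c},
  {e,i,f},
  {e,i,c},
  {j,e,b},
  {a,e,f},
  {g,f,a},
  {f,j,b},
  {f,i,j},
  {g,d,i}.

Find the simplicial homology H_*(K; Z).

H_0 = Z,  H_1 = Z ⊕ Z/2,  H_2 = 0.

Take the total order a < b < c < d < e < f < g < h < i < j on the vertex set. Then K (dimension 2) consists of the simplices:

  0-simplices (10): a, b, c, d, e, f, g, h, i, j
  1-simplices (30): ac, ad, ae, af, ag, aj, be, bf, bh, bj, cd, ce, cg, ch, ci, dg, dh, di, dj, ef, eh, ei, ej, fg, fh, fi, fj, gh, gi, ij
  2-simplices (20): acd, acg, adj, aef, aej, afg, beh, bej, bfh, bfj, cdh, ceh, cei, cgi, dgh, dgi, dij, efi, fgh, fij

Hence C_0 ≅ Z^10, C_1 ≅ Z^30, C_2 ≅ Z^20.

Boundary ∂_1: C_1 → C_0 maps an edge to its endpoints' difference, ∂[p,q] = q − p.
The 10×30 boundary matrix has rank 9 and Smith normal form diag(1,1,1,1,1,1,1,1,1).

∂_2: C_2 → C_1 acts by ∂[p,q,r] = [q,r] − [p,r] + [p,q]. For instance
  ∂aef = ef − af + ae,
  ∂bej = ej − bj + be.
This gives a 30×20 integer matrix of rank 20; reducing to Smith normal form yields diagonal entries (1,1,1,1,1,1,1,1,1,1,1,1,1,1,1,1,1,1,1,2).

From H_k ≅ ker(∂_k) / im(∂_{k+1}) we obtain:

  H_0: rank C_0 − rank ∂_1 = 10 − 9 = 1, and the invariant factors of ∂_1 are all 1, so H_0 ≅ Z.
  H_1: rank ker ∂_1 − rank ∂_2 = (30 − 9) − 20 = 1, and ∂_2 has invariant factor 2 > 1, so H_1 ≅ Z ⊕ Z/2.
  H_2: rank ker ∂_2 − rank ∂_3 = (20 − 20) − 0 = 0, and there is no ∂_3, so H_2 ≅ 0.

As a check, the Euler characteristic is 10 − 30 + 20 = 0, which agrees with 1 − 1 + 0 = 0.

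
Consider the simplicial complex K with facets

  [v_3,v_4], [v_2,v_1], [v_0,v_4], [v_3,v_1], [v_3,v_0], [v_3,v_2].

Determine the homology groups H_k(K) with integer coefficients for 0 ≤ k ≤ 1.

Take the total order v_0 < v_1 < v_2 < v_3 < v_4 on the vertex set. Then K (dimension 1) consists of the simplices:

  0-simplices (5): [v_0], [v_1], [v_2], [v_3], [v_4]
  1-simplices (6): [v_0,v_3], [v_0,v_4], [v_1,v_2], [v_1,v_3], [v_2,v_3], [v_3,v_4]

Hence C_0 ≅ Z^5, C_1 ≅ Z^6.

∂_1: C_1 → C_0 is given by ∂[p,q] = [q] − [p]. For instance
  ∂[v_1,v_2] = [v_2] − [v_1].
As a 5×6 matrix over Z this has rank 4, with invariant factors (1,1,1,1).

From H_k ≅ ker(∂_k) / im(∂_{k+1}) we obtain:

  H_0: rank C_0 − rank ∂_1 = 5 − 4 = 1, and the invariant factors of ∂_1 are all 1, so H_0 = Z.
  H_1: rank ker ∂_1 − rank ∂_2 = (6 − 4) − 0 = 2, and there is no ∂_2, so H_1 = Z^2.

As a check, the Euler characteristic is 5 − 6 = -1, which agrees with 1 − 2 = -1.

H_0 = Z,  H_1 = Z^2.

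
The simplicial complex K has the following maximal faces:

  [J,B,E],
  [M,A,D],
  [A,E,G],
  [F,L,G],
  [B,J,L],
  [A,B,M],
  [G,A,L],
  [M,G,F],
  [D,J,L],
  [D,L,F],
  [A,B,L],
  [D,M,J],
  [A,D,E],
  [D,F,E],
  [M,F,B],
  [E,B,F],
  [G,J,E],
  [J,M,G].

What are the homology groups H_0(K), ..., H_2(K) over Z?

We work with the vertex ordering A < B < D < E < F < G < J < L < M. The simplices of K, each written with vertices in increasing order, are:

  0-simplices (9): A, B, D, E, F, G, J, L, M
  1-simplices (27): AB, AD, AE, AG, AL, AM, BE, BF, BJ, BL, BM, DE, DF, DJ, DL, DM, EF, EG, EJ, FG, FL, FM, GJ, GL, GM, JL, JM
  2-simplices (18): ABL, ABM, ADE, ADM, AEG, AGL, BEF, BEJ, BFM, BJL, DEF, DFL, DJL, DJM, EGJ, FGL, FGM, GJM

giving chain groups C_0 ≅ Z^9, C_1 ≅ Z^27, C_2 ≅ Z^18.

∂_1: C_1 → C_0 is given by ∂[p,q] = [q] − [p].
This gives a 9×27 integer matrix of rank 8; reducing to Smith normal form yields diagonal entries (1,1,1,1,1,1,1,1).

The boundary map ∂_2: C_2 → C_1 acts by ∂[p,q,r] = [q,r] − [p,r] + [p,q]. For instance
  ∂DEF = EF − DF + DE,
  ∂AEG = EG − AG + AE.
The 27×18 boundary matrix has rank 17 and Smith normal form diag(1,1,1,1,1,1,1,1,1,1,1,1,1,1,1,1,1).

Computing H_k = (kernel of ∂_k) / (image of ∂_{k+1}):

  H_0: rank C_0 − rank ∂_1 = 9 − 8 = 1, and the invariant factors of ∂_1 are all 1, so H_0 ≅ Z.
  H_1: rank ker ∂_1 − rank ∂_2 = (27 − 8) − 17 = 2, and the invariant factors of ∂_2 are all 1, so H_1 ≅ Z^2.
  H_2: rank ker ∂_2 − rank ∂_3 = (18 − 17) − 0 = 1, and there is no ∂_3, so H_2 ≅ Z.

H_0 ≅ Z,  H_1 ≅ Z^2,  H_2 ≅ Z.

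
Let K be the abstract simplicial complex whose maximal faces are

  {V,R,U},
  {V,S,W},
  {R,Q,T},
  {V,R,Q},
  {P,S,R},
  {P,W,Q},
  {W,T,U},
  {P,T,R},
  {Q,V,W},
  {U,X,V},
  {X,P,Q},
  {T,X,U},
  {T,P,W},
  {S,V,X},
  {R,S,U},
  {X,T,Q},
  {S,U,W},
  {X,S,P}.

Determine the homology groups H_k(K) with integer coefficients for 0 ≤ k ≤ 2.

H_0 ≅ Z,  H_1 ≅ Z ⊕ Z/2,  H_2 = 0.

Order the vertices as P < Q < R < S < T < U < V < W < X. Listing each simplex with vertices in this order, K has dimension 2 with simplices:

  0-simplices (9): P, Q, R, S, T, U, V, W, X
  1-simplices (27): PQ, PR, PS, PT, PW, PX, QR, QT, QV, QW, QX, RS, RT, RU, RV, SU, SV, SW, SX, TU, TW, TX, UV, UW, UX, VW, VX
  2-simplices (18): PQW, PQX, PRS, PRT, PSX, PTW, QRT, QRV, QTX, QVW, RSU, RUV, SUW, SVW, SVX, TUW, TUX, UVX

Hence C_0 ≅ Z^9, C_1 ≅ Z^27, C_2 ≅ Z^18.

Boundary ∂_1: C_1 → C_0 is given by ∂[p,q] = [q] − [p]. For instance
  ∂SU = U − S.
This gives a 9×27 integer matrix of rank 8; reducing to Smith normal form yields diagonal entries (1,1,1,1,1,1,1,1).

∂_2: C_2 → C_1 acts by ∂[p,q,r] = [q,r] − [p,r] + [p,q]. For instance
  ∂SUW = UW − SW + SU,
  ∂RUV = UV − RV + RU.
This gives a 27×18 integer matrix of rank 18; reducing to Smith normal form yields diagonal entries (1,1,1,1,1,1,1,1,1,1,1,1,1,1,1,1,1,2).

Reading off H_k = ker ∂_k / im ∂_{k+1}:

  H_0: rank C_0 − rank ∂_1 = 9 − 8 = 1, and the invariant factors of ∂_1 are all 1, so H_0 ≅ Z.
  H_1: rank ker ∂_1 − rank ∂_2 = (27 − 8) − 18 = 1, and ∂_2 has invariant factor 2 > 1, so H_1 ≅ Z ⊕ Z/2.
  H_2: rank ker ∂_2 − rank ∂_3 = (18 − 18) − 0 = 0, and there is no ∂_3, so H_2 ≅ 0.

As a check, the Euler characteristic is 9 − 27 + 18 = 0, which agrees with 1 − 1 + 0 = 0.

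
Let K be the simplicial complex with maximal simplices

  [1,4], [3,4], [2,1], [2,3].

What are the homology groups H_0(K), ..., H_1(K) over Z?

H_0 ≅ Z,  H_1 ≅ Z.

Take the total order 1 < 2 < 3 < 4 on the vertex set. Then K (dimension 1) consists of the simplices:

  0-simplices (4): [1], [2], [3], [4]
  1-simplices (4): [1,2], [1,4], [2,3], [3,4]

Hence C_0 ≅ Z^4, C_1 ≅ Z^4.

Boundary ∂_1: C_1 → C_0 is given by ∂[p,q] = [q] − [p].
As a 4×4 matrix over Z this has rank 3, with invariant factors (1,1,1).

From H_k ≅ ker(∂_k) / im(∂_{k+1}) we obtain:

  H_0: rank C_0 − rank ∂_1 = 4 − 3 = 1, and the invariant factors of ∂_1 are all 1, so H_0 ≅ Z.
  H_1: rank ker ∂_1 − rank ∂_2 = (4 − 3) − 0 = 1, and there is no ∂_2, so H_1 ≅ Z.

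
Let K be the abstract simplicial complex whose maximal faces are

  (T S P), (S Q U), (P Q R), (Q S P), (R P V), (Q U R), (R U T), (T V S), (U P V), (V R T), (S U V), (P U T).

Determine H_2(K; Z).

H_2 = 0.

Order the vertices as P < Q < R < S < T < U < V. Listing each simplex with vertices in this order, K has dimension 2 with simplices:

  0-simplices (7): P, Q, R, S, T, U, V
  1-simplices (18): PQ, PR, PS, PT, PU, PV, QR, QS, QU, RT, RU, RV, ST, SU, SV, TU, TV, UV
  2-simplices (12): PQR, PQS, PRV, PST, PTU, PUV, QRU, QSU, RTU, RTV, STV, SUV

giving chain groups C_0 ≅ Z^7, C_1 ≅ Z^18, C_2 ≅ Z^12.

The boundary map ∂_1: C_1 → C_0 sends each edge [p,q] (with p < q) to q − p. For instance
  ∂SV = V − S.
The resulting 7×18 matrix has rank 6, and its Smith normal form has invariant factors (1,1,1,1,1,1).

Boundary ∂_2: C_2 → C_1 sends each 2-simplex [p,q,r] to [q,r] − [p,r] + [p,q]. For instance
  ∂PUV = UV − PV + PU,
  ∂RTU = TU − RU + RT.
As a 18×12 matrix over Z this has rank 12, with invariant factors (1,1,1,1,1,1,1,1,1,1,1,2).

Reading off H_k = ker ∂_k / im ∂_{k+1}:

  H_2: rank ker ∂_2 − rank ∂_3 = (12 − 12) − 0 = 0, and there is no ∂_3, so H_2 = 0.

(K is a triangulation of the real projective plane RP^2.)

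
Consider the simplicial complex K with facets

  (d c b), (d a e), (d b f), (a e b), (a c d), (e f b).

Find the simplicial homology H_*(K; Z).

H_0 ≅ Z,  H_1 ≅ Z,  H_2 = 0.

K has 6 vertices, 12 edges, 6 triangles.
rank ∂_0 = 0, rank ∂_1 = 5 ⇒ b_0 = 6 − 0 − 5 = 1; all invariant factors of ∂_1 are 1 so no torsion. So H_0 ≅ Z.
rank ∂_1 = 5, rank ∂_2 = 6 ⇒ b_1 = 12 − 5 − 6 = 1; all invariant factors of ∂_2 are 1 so no torsion. So H_1 ≅ Z.
rank ∂_2 = 6, rank ∂_3 = 0 ⇒ b_2 = 6 − 6 − 0 = 0. So H_2 ≅ 0.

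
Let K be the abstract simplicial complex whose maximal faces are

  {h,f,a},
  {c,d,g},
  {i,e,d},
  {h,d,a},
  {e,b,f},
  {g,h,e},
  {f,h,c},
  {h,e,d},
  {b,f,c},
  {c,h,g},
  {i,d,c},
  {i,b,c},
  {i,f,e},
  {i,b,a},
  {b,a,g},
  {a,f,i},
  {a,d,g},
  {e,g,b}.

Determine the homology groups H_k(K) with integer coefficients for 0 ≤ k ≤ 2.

H_0 ≅ Z,  H_1 ≅ Z × Z/2,  H_2 = 0.

Take the total order a < b < c < d < e < f < g < h < i on the vertex set. Then K (dimension 2) consists of the simplices:

  0-simplices (9): a, b, c, d, e, f, g, h, i
  1-simplices (27): ab, ad, af, ag, ah, ai, bc, be, bf, bg, bi, cd, cf, cg, ch, ci, de, dg, dh, di, ef, eg, eh, ei, fh, fi, gh
  2-simplices (18): abg, abi, adg, adh, afh, afi, bcf, bci, bef, beg, cdg, cdi, cfh, cgh, deh, dei, efi, egh

so the chain groups are C_0 ≅ Z^9, C_1 ≅ Z^27, C_2 ≅ Z^18.

The boundary map ∂_1: C_1 → C_0 maps an edge to its endpoints' difference, ∂[p,q] = q − p.
As a 9×27 matrix over Z this has rank 8, with invariant factors (1,1,1,1,1,1,1,1).

Boundary ∂_2: C_2 → C_1 maps a triangle to the signed sum of its edges. For instance
  ∂deh = eh − dh + de,
  ∂abg = bg − ag + ab.
As a 27×18 matrix over Z this has rank 18, with invariant factors (1,1,1,1,1,1,1,1,1,1,1,1,1,1,1,1,1,2).

From H_k ≅ ker(∂_k) / im(∂_{k+1}) we obtain:

  H_0: rank C_0 − rank ∂_1 = 9 − 8 = 1, and the invariant factors of ∂_1 are all 1, so H_0 = Z.
  H_1: rank ker ∂_1 − rank ∂_2 = (27 − 8) − 18 = 1, and ∂_2 has invariant factor 2 > 1, so H_1 = Z × Z/2.
  H_2: rank ker ∂_2 − rank ∂_3 = (18 − 18) − 0 = 0, and there is no ∂_3, so H_2 = 0.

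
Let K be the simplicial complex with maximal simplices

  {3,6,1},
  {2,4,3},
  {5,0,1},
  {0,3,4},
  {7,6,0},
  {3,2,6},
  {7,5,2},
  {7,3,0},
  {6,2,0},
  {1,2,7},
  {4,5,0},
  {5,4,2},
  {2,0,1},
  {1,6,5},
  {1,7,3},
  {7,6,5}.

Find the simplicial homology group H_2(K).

H_2 ≅ Z.

Order the vertices as 0 < 1 < 2 < 3 < 4 < 5 < 6 < 7. Listing each simplex with vertices in this order, K has dimension 2 with simplices:

  0-simplices (8): [0], [1], [2], [3], [4], [5], [6], [7]
  1-simplices (24): (24 of them)
  2-simplices (16): [0,1,2], [0,1,5], [0,2,6], [0,3,4], [0,3,7], [0,4,5], [0,6,7], [1,2,7], [1,3,6], [1,3,7], [1,5,6], [2,3,4], [2,3,6], [2,4,5], [2,5,7], [5,6,7]

so the chain groups are C_0 ≅ Z^8, C_1 ≅ Z^24, C_2 ≅ Z^16.

∂_1: C_1 → C_0 sends each edge [p,q] (with p < q) to q − p. For instance
  ∂[1,5] = [5] − [1].
As a 8×24 matrix over Z this has rank 7, with invariant factors (1,1,1,1,1,1,1).

The boundary map ∂_2: C_2 → C_1 maps a triangle to the signed sum of its edges. For instance
  ∂[1,2,7] = [2,7] − [1,7] + [1,2],
  ∂[0,2,6] = [2,6] − [0,6] + [0,2].
The resulting 24×16 matrix has rank 15, and its Smith normal form has invariant factors (1,1,1,1,1,1,1,1,1,1,1,1,1,1,1).

Computing H_k = (kernel of ∂_k) / (image of ∂_{k+1}):

  H_2: rank ker ∂_2 − rank ∂_3 = (16 − 15) − 0 = 1, and there is no ∂_3, so H_2 ≅ Z.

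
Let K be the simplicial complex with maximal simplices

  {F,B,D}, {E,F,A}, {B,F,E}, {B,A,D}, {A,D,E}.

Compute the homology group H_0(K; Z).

Take the total order A < B < D < E < F on the vertex set. Then K (dimension 2) consists of the simplices:

  0-simplices (5): A, B, D, E, F
  1-simplices (10): AB, AD, AE, AF, BD, BE, BF, DE, DF, EF
  2-simplices (5): ABD, ADE, AEF, BDF, BEF

giving chain groups C_0 ≅ Z^5, C_1 ≅ Z^10, C_2 ≅ Z^5.

The boundary map ∂_1: C_1 → C_0 is given by ∂[p,q] = [q] − [p]. For instance
  ∂AD = D − A.
This gives a 5×10 integer matrix of rank 4; reducing to Smith normal form yields diagonal entries (1,1,1,1).

The boundary map ∂_2: C_2 → C_1 sends each 2-simplex [p,q,r] to [q,r] − [p,r] + [p,q]. For instance
  ∂BEF = EF − BF + BE,
  ∂BDF = DF − BF + BD.
As a 10×5 matrix over Z this has rank 5, with invariant factors (1,1,1,1,1).

Computing H_k = (kernel of ∂_k) / (image of ∂_{k+1}):

  H_0: rank C_0 − rank ∂_1 = 5 − 4 = 1, and the invariant factors of ∂_1 are all 1, so H_0 ≅ Z.

H_0 = Z.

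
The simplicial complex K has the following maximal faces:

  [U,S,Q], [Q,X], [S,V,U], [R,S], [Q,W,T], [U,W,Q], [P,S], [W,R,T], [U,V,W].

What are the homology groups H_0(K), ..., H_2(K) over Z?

Order the vertices as P < Q < R < S < T < U < V < W < X. Listing each simplex with vertices in this order, K has dimension 2 with simplices:

  0-simplices (9): P, Q, R, S, T, U, V, W, X
  1-simplices (15): PS, QS, QT, QU, QW, QX, RS, RT, RW, SU, SV, TW, UV, UW, VW
  2-simplices (6): QSU, QTW, QUW, RTW, SUV, UVW

Hence C_0 ≅ Z^9, C_1 ≅ Z^15, C_2 ≅ Z^6.

The boundary map ∂_1: C_1 → C_0 is given by ∂[p,q] = [q] − [p]. For instance
  ∂QT = T − Q.
The resulting 9×15 matrix has rank 8, and its Smith normal form has invariant factors (1,1,1,1,1,1,1,1).

Boundary ∂_2: C_2 → C_1 acts by ∂[p,q,r] = [q,r] − [p,r] + [p,q]. For instance
  ∂QTW = TW − QW + QT,
  ∂UVW = VW − UW + UV.
The resulting 15×6 matrix has rank 6, and its Smith normal form has invariant factors (1,1,1,1,1,1).

Reading off H_k = ker ∂_k / im ∂_{k+1}:

  H_0: rank C_0 − rank ∂_1 = 9 − 8 = 1, and the invariant factors of ∂_1 are all 1, so H_0 = Z.
  H_1: rank ker ∂_1 − rank ∂_2 = (15 − 8) − 6 = 1, and the invariant factors of ∂_2 are all 1, so H_1 = Z.
  H_2: rank ker ∂_2 − rank ∂_3 = (6 − 6) − 0 = 0, and there is no ∂_3, so H_2 = 0.

H_0 ≅ Z,  H_1 ≅ Z,  H_2 = 0.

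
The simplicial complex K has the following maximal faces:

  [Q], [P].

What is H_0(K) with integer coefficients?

H_0 ≅ Z^2.

We work with the vertex ordering P < Q. The simplices of K, each written with vertices in increasing order, are:

  0-simplices (2): P, Q

giving chain groups C_0 ≅ Z^2.

Computing H_k = (kernel of ∂_k) / (image of ∂_{k+1}):

  H_0: rank C_0 − rank ∂_1 = 2 − 0 = 2, and there is no ∂_1, so H_0 = Z^2.

(K is a triangulation of a set of 2 points.)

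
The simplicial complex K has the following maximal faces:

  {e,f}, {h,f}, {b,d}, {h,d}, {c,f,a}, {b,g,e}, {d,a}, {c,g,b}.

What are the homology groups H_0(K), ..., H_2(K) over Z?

Take the total order a < b < c < d < e < f < g < h on the vertex set. Then K (dimension 2) consists of the simplices:

  0-simplices (8): a, b, c, d, e, f, g, h
  1-simplices (13): ac, ad, af, bc, bd, be, bg, cf, cg, dh, ef, eg, fh
  2-simplices (3): acf, bcg, beg

giving chain groups C_0 ≅ Z^8, C_1 ≅ Z^13, C_2 ≅ Z^3.

The boundary map ∂_1: C_1 → C_0 is given by ∂[p,q] = [q] − [p].
The resulting 8×13 matrix has rank 7, and its Smith normal form has invariant factors (1,1,1,1,1,1,1).

Boundary ∂_2: C_2 → C_1 sends each 2-simplex [p,q,r] to [q,r] − [p,r] + [p,q]. For instance
  ∂bcg = cg − bg + bc,
  ∂beg = eg − bg + be.
The resulting 13×3 matrix has rank 3, and its Smith normal form has invariant factors (1,1,1).

Now H_k = ker ∂_k / im ∂_{k+1}, so:

  H_0: rank C_0 − rank ∂_1 = 8 − 7 = 1, and the invariant factors of ∂_1 are all 1, so H_0 ≅ Z.
  H_1: rank ker ∂_1 − rank ∂_2 = (13 − 7) − 3 = 3, and the invariant factors of ∂_2 are all 1, so H_1 ≅ Z^3.
  H_2: rank ker ∂_2 − rank ∂_3 = (3 − 3) − 0 = 0, and there is no ∂_3, so H_2 ≅ 0.

As a check, the Euler characteristic is 8 − 13 + 3 = -2, which agrees with 1 − 3 + 0 = -2.

H_0 ≅ Z,  H_1 ≅ Z^3,  H_2 = 0.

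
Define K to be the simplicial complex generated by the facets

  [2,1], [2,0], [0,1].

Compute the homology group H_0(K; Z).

H_0 = Z.

Fix the vertex order 0 < 1 < 2 and write every simplex with vertices in increasing order. Then dim K = 1 and the simplices of K are:

  0-simplices (3): [0], [1], [2]
  1-simplices (3): [0,1], [0,2], [1,2]

Hence C_0 ≅ Z^3, C_1 ≅ Z^3.

Boundary ∂_1: C_1 → C_0 maps an edge to its endpoints' difference, ∂[p,q] = q − p.
As a 3×3 matrix over Z this has rank 2, with invariant factors (1,1).

From H_k ≅ ker(∂_k) / im(∂_{k+1}) we obtain:

  H_0: rank C_0 − rank ∂_1 = 3 − 2 = 1, and the invariant factors of ∂_1 are all 1, so H_0 = Z.

(K is a triangulation of the circle S^1.)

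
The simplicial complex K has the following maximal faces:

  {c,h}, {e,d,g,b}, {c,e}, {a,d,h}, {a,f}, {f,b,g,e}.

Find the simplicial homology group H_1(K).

We work with the vertex ordering a < b < c < d < e < f < g < h. The simplices of K, each written with vertices in increasing order, are:

  0-simplices (8): a, b, c, d, e, f, g, h
  1-simplices (15): ad, af, ah, bd, be, bf, bg, ce, ch, de, dg, dh, ef, eg, fg
  2-simplices (8): adh, bde, bdg, bef, beg, bfg, deg, efg
  3-simplices (2): bdeg, befg

Hence C_0 ≅ Z^8, C_1 ≅ Z^15, C_2 ≅ Z^8, C_3 ≅ Z^2.

∂_1: C_1 → C_0 maps an edge to its endpoints' difference, ∂[p,q] = q − p.
This gives a 8×15 integer matrix of rank 7; reducing to Smith normal form yields diagonal entries (1,1,1,1,1,1,1).

Boundary ∂_2: C_2 → C_1 maps a triangle to the signed sum of its edges. For instance
  ∂adh = dh − ah + ad,
  ∂efg = fg − eg + ef.
This gives a 15×8 integer matrix of rank 6; reducing to Smith normal form yields diagonal entries (1,1,1,1,1,1).

The boundary map ∂_3: C_3 → C_2 sends each 3-simplex σ to the alternating sum Σ_i (−1)^i (σ with its i-th vertex removed). For instance
  ∂befg = efg − bfg + beg − bef,
  ∂bdeg = deg − beg + bdg − bde.
As a 8×2 matrix over Z this has rank 2, with invariant factors (1,1).

Computing H_k = (kernel of ∂_k) / (image of ∂_{k+1}):

  H_1: rank ker ∂_1 − rank ∂_2 = (15 − 7) − 6 = 2, and the invariant factors of ∂_2 are all 1, so H_1 = Z^2.

H_1 ≅ Z^2.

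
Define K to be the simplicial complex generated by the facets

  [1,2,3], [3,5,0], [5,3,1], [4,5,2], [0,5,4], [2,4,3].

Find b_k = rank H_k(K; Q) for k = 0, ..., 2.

b_0 = 1, b_1 = 1, b_2 = 0.

Order the vertices as 0 < 1 < 2 < 3 < 4 < 5. Listing each simplex with vertices in this order, K has dimension 2 with simplices:

  0-simplices (6): [0], [1], [2], [3], [4], [5]
  1-simplices (12): [0,3], [0,4], [0,5], [1,2], [1,3], [1,5], [2,3], [2,4], [2,5], [3,4], [3,5], [4,5]
  2-simplices (6): [0,3,5], [0,4,5], [1,2,3], [1,3,5], [2,3,4], [2,4,5]

so the chain groups are C_0 ≅ Z^6, C_1 ≅ Z^12, C_2 ≅ Z^6.

∂_1: C_1 → C_0 sends each edge [p,q] (with p < q) to q − p. For instance
  ∂[2,5] = [5] − [2].
This gives a 6×12 integer matrix of rank 5; reducing to Smith normal form yields diagonal entries (1,1,1,1,1).

Boundary ∂_2: C_2 → C_1 sends each 2-simplex [p,q,r] to [q,r] − [p,r] + [p,q]. For instance
  ∂[1,3,5] = [3,5] − [1,5] + [1,3],
  ∂[0,4,5] = [4,5] − [0,5] + [0,4].
The resulting 12×6 matrix has rank 6, and its Smith normal form has invariant factors (1,1,1,1,1,1).

Computing H_k = (kernel of ∂_k) / (image of ∂_{k+1}):

  H_0: rank C_0 − rank ∂_1 = 6 − 5 = 1, and the invariant factors of ∂_1 are all 1, so H_0 = Z.
  H_1: rank ker ∂_1 − rank ∂_2 = (12 − 5) − 6 = 1, and the invariant factors of ∂_2 are all 1, so H_1 = Z.
  H_2: rank ker ∂_2 − rank ∂_3 = (6 − 6) − 0 = 0, and there is no ∂_3, so H_2 = 0.

Hence the Betti numbers are b_0 = 1, b_1 = 1, b_2 = 0.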